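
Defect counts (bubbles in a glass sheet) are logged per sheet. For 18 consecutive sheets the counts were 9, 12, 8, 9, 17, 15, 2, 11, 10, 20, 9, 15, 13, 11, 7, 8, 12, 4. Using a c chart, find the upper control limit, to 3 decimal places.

20.465

c̄ = (9 + 12 + 8 + 9 + 17 + 15 + 2 + 11 + 10 + 20 + 9 + 15 + 13 + 11 + 7 + 8 + 12 + 4) / 18 = 192 / 18 = 10.6667
UCL = c̄ + 3√c̄ = 10.6667 + 3 × √10.6667 = 10.6667 + 3 × 3.2660 = 20.4646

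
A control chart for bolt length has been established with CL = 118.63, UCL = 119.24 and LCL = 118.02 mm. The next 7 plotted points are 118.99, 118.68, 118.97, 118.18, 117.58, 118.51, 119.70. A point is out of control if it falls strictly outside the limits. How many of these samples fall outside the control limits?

Compare each point to [118.02, 119.24]: sample 5 = 117.58 < LCL; sample 7 = 119.70 > UCL.

2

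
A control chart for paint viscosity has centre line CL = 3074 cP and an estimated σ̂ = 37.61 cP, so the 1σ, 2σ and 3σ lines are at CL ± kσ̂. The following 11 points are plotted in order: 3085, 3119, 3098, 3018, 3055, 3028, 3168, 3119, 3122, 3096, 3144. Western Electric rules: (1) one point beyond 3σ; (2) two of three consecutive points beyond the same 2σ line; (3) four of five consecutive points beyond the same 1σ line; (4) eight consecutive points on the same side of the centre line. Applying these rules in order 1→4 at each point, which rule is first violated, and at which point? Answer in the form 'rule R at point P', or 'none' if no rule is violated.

Zone of each point (C = within 1σ̂, B = 1σ̂–2σ̂, A = 2σ̂–3σ̂, * = beyond 3σ̂; sign = side of CL): 1:+C, 2:+B, 3:+C, 4:-B, 5:-C, 6:-B, 7:+A, 8:+B, 9:+B, 10:+C, 11:+B
Rule 3 (four of five consecutive points beyond the same 1σ limit) is satisfied at point 11.

rule 3 at point 11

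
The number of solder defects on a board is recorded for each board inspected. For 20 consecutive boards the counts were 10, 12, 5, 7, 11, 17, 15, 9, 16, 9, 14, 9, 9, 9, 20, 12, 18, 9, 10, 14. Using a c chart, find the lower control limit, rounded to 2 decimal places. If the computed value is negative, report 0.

c̄ = (10 + 12 + 5 + 7 + 11 + 17 + 15 + 9 + 16 + 9 + 14 + 9 + 9 + 9 + 20 + 12 + 18 + 9 + 10 + 14) / 20 = 235 / 20 = 11.7500
LCL = c̄ − 3√c̄ = 11.7500 − 3 × 3.4278 = 1.4665

1.47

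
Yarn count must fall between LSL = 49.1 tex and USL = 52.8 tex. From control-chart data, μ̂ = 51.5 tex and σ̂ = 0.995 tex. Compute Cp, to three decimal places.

0.620

Cp = (USL − LSL) / (6σ̂) = (52.8 − 49.1) / (6 × 0.995) = 3.7000 / 5.9700 = 0.6198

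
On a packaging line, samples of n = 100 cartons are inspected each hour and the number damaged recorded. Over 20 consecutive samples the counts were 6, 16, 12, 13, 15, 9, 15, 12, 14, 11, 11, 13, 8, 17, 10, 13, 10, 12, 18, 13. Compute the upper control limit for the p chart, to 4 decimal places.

0.2229

p̄ = Σdᵢ / (k·n) = 248 / (20 × 100) = 0.12400
UCL = p̄ + 3·√(p̄(1−p̄)/n) = 0.12400 + 3 × √(0.12400×0.87600/100) = 0.12400 + 3 × 0.03296 = 0.22287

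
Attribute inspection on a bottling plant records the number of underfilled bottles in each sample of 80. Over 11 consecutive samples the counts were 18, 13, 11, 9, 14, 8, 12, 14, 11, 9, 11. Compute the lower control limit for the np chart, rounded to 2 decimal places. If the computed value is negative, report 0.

p̄ = Σdᵢ / (k·n) = 130 / (11 × 80) = 0.14773
LCL = np̄ − 3·√(np̄(1−p̄)) = 11.8182 − 3 × 3.1737 = 2.2971

2.30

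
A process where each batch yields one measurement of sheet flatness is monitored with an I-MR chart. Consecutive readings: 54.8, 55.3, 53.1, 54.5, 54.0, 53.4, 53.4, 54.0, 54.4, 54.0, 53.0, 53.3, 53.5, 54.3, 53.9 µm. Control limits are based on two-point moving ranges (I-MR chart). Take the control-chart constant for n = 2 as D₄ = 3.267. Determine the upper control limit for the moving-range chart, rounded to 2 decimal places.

Moving ranges: 0.5, 2.2, 1.4, 0.5, 0.6, 0.0, 0.6, 0.4, 0.4, 1.0, 0.3, 0.2, 0.8, 0.4; M̄R̄ = 9.3000 / 14 = 0.6643
UCL_MR = D₄·M̄R̄ = 3.267 × 0.6643 = 2.1702

2.17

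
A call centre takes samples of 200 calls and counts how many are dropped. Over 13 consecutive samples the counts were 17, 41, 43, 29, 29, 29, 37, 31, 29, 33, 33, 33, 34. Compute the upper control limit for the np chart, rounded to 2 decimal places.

47.74

p̄ = Σdᵢ / (k·n) = 418 / (13 × 200) = 0.16077
UCL = np̄ + 3·√(np̄(1−p̄)) = 32.1538 + 3 × √(32.1538×0.83923) = 32.1538 + 3 × 5.1947 = 47.7378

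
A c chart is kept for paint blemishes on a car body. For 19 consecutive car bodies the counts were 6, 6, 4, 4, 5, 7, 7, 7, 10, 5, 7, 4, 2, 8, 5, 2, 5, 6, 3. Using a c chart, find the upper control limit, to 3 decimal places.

12.406

c̄ = (6 + 6 + 4 + 4 + 5 + 7 + 7 + 7 + 10 + 5 + 7 + 4 + 2 + 8 + 5 + 2 + 5 + 6 + 3) / 19 = 103 / 19 = 5.4211
UCL = c̄ + 3√c̄ = 5.4211 + 3 × √5.4211 = 5.4211 + 3 × 2.3283 = 12.4060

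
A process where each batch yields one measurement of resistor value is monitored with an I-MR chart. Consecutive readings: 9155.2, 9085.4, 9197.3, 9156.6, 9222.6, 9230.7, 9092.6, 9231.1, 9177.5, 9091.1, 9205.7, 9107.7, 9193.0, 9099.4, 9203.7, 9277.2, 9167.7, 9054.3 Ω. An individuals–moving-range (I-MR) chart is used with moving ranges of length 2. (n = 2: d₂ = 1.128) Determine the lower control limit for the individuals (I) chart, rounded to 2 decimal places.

X̄ = (9155.2 + 9085.4 + 9197.3 + 9156.6 + 9222.6 + 9230.7 + 9092.6 + 9231.1 + 9177.5 + 9091.1 + 9205.7 + 9107.7 + 9193.0 + 9099.4 + 9203.7 + 9277.2 + 9167.7 + 9054.3) / 18 = 9163.8222
Moving ranges: 69.8, 111.9, 40.7, 66.0, 8.1, 138.1, 138.5, 53.6, 86.4, 114.6, 98.0, 85.3, 93.6, 104.3, 73.5, 109.5, 113.4; M̄R̄ = 1505.3000 / 17 = 88.5471
LCL = X̄ − 3·M̄R̄/d₂ = 9163.8222 − 3 × 88.5471 / 1.128 = 8928.3247

8928.32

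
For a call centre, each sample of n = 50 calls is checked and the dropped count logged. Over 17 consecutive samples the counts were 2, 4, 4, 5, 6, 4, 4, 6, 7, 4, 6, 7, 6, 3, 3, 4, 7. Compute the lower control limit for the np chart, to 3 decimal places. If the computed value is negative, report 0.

0.000

p̄ = Σdᵢ / (k·n) = 82 / (17 × 50) = 0.09647
LCL = np̄ − 3·√(np̄(1−p̄)) = 4.8235 − 3 × 2.0876 = -1.4394 → 0 (negative, so LCL = 0)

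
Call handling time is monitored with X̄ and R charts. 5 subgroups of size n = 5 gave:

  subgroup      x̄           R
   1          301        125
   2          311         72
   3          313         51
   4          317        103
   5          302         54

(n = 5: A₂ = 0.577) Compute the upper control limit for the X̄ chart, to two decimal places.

355.54

X̄̄ = (301 + 311 + 313 + 317 + 302) / 5 = 1544.0000 / 5 = 308.8000
R̄ = (125 + 72 + 51 + 103 + 54) / 5 = 405.0000 / 5 = 81.0000
UCL = X̄̄ + A₂·R̄ = 308.8000 + 0.577 × 81.0000 = 355.5370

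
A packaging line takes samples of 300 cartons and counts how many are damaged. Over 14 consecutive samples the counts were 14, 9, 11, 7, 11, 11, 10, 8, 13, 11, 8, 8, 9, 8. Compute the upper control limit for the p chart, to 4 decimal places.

0.0637

p̄ = Σdᵢ / (k·n) = 138 / (14 × 300) = 0.03286
UCL = p̄ + 3·√(p̄(1−p̄)/n) = 0.03286 + 3 × √(0.03286×0.96714/300) = 0.03286 + 3 × 0.01029 = 0.06373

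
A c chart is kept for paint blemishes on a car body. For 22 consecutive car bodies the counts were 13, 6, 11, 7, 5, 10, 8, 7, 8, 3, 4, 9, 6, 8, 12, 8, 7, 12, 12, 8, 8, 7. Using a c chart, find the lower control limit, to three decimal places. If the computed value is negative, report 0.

0.000

c̄ = (13 + 6 + 11 + 7 + 5 + 10 + 8 + 7 + 8 + 3 + 4 + 9 + 6 + 8 + 12 + 8 + 7 + 12 + 12 + 8 + 8 + 7) / 22 = 179 / 22 = 8.1364
LCL = c̄ − 3√c̄ = 8.1364 − 3 × 2.8524 = -0.4209 → 0 (cannot be negative)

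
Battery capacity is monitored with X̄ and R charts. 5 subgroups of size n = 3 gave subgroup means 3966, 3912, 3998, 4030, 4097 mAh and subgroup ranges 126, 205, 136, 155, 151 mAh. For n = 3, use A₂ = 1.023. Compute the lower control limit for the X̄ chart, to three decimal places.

3842.444

X̄̄ = (3966 + 3912 + 3998 + 4030 + 4097) / 5 = 20003.0000 / 5 = 4000.6000
R̄ = (126 + 205 + 136 + 155 + 151) / 5 = 773.0000 / 5 = 154.6000
LCL = X̄̄ − A₂·R̄ = 4000.6000 − 1.023 × 154.6000 = 3842.4442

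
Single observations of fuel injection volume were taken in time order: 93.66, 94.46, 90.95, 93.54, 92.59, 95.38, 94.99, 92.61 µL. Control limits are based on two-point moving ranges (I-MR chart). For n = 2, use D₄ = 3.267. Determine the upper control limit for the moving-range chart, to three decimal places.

6.259

Moving ranges: 0.80, 3.51, 2.59, 0.95, 2.79, 0.39, 2.38; M̄R̄ = 13.4100 / 7 = 1.9157
UCL_MR = D₄·M̄R̄ = 3.267 × 1.9157 = 6.2586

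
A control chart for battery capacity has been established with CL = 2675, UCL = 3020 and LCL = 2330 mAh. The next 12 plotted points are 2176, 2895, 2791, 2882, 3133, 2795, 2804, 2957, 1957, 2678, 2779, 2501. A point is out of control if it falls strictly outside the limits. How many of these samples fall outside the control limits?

3

Compare each point to [2330, 3020]: sample 1 = 2176 < LCL; sample 5 = 3133 > UCL; sample 9 = 1957 < LCL.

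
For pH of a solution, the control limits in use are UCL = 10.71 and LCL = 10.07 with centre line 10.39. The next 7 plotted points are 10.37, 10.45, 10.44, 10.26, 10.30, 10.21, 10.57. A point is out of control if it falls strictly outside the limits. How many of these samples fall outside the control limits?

All 7 points lie within [10.07, 10.71].

0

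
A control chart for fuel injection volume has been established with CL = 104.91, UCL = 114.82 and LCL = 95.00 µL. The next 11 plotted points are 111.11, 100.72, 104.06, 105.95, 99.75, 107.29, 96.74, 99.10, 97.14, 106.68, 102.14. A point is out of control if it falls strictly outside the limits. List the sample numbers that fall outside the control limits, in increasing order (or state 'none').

none

All 11 points lie within [95.00, 114.82].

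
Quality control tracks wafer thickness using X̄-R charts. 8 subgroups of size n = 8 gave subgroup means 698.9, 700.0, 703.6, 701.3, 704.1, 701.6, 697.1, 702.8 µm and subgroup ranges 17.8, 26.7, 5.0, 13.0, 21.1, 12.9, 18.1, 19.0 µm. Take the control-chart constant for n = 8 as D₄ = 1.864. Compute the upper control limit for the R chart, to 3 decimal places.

31.129

R̄ = (17.8 + 26.7 + 5.0 + 13.0 + 21.1 + 12.9 + 18.1 + 19.0) / 8 = 133.6000 / 8 = 16.7000
UCL_R = D₄·R̄ = 1.864 × 16.7000 = 31.1288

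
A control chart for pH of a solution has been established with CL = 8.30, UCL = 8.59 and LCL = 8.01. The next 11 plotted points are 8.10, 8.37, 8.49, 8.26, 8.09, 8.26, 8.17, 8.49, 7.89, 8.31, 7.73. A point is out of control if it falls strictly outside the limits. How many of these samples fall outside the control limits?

Compare each point to [8.01, 8.59]: sample 9 = 7.89 < LCL; sample 11 = 7.73 < LCL.

2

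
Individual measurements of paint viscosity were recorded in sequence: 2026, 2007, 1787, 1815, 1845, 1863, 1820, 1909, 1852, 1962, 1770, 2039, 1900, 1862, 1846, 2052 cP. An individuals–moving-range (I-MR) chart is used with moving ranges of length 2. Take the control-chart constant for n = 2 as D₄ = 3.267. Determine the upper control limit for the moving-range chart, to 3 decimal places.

321.037

Moving ranges: 19, 220, 28, 30, 18, 43, 89, 57, 110, 192, 269, 139, 38, 16, 206; M̄R̄ = 1474.0000 / 15 = 98.2667
UCL_MR = D₄·M̄R̄ = 3.267 × 98.2667 = 321.0372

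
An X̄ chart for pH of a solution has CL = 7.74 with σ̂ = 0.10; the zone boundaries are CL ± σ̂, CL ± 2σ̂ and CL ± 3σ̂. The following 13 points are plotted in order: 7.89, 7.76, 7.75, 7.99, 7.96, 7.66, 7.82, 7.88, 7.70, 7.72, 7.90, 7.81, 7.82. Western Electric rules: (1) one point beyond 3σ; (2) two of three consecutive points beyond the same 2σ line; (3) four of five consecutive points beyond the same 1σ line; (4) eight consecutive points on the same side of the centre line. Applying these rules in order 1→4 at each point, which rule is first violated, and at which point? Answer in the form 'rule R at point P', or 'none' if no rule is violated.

Zone of each point (C = within 1σ̂, B = 1σ̂–2σ̂, A = 2σ̂–3σ̂, * = beyond 3σ̂; sign = side of CL): 1:+B, 2:+C, 3:+C, 4:+A, 5:+A, 6:-C, 7:+C, 8:+B, 9:-C, 10:-C, 11:+B, 12:+C, 13:+C
Rule 2 (two of three consecutive points beyond the same 2σ limit) is satisfied at point 5.

rule 2 at point 5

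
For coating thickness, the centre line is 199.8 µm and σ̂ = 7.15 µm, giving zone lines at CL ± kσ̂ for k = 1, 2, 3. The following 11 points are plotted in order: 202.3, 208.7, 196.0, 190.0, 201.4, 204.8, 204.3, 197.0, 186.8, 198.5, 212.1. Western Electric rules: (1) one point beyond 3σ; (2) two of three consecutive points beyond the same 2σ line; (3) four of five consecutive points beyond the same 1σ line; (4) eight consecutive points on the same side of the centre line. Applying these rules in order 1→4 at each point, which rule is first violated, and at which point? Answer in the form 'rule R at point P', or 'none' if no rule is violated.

Zone of each point (C = within 1σ̂, B = 1σ̂–2σ̂, A = 2σ̂–3σ̂, * = beyond 3σ̂; sign = side of CL): 1:+C, 2:+B, 3:-C, 4:-B, 5:+C, 6:+C, 7:+C, 8:-C, 9:-B, 10:-C, 11:+B
No rule fires across all 11 points.

none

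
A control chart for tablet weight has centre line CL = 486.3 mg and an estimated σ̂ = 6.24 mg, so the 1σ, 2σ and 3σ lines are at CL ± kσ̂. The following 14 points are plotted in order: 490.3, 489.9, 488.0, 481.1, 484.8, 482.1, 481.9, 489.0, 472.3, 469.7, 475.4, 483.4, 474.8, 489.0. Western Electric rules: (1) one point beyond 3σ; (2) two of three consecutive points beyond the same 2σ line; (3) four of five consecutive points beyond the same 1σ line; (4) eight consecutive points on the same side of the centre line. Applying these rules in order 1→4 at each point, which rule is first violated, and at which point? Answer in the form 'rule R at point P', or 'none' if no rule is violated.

rule 2 at point 10

Zone of each point (C = within 1σ̂, B = 1σ̂–2σ̂, A = 2σ̂–3σ̂, * = beyond 3σ̂; sign = side of CL): 1:+C, 2:+C, 3:+C, 4:-C, 5:-C, 6:-C, 7:-C, 8:+C, 9:-A, 10:-A, 11:-B, 12:-C, 13:-B, 14:+C
Rule 2 (two of three consecutive points beyond the same 2σ limit) is satisfied at point 10.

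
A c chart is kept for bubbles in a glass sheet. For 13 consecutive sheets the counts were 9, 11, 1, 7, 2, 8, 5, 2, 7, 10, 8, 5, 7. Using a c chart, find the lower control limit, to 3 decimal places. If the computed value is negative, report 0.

0.000

c̄ = (9 + 11 + 1 + 7 + 2 + 8 + 5 + 2 + 7 + 10 + 8 + 5 + 7) / 13 = 82 / 13 = 6.3077
LCL = c̄ − 3√c̄ = 6.3077 − 3 × 2.5115 = -1.2268 → 0 (cannot be negative)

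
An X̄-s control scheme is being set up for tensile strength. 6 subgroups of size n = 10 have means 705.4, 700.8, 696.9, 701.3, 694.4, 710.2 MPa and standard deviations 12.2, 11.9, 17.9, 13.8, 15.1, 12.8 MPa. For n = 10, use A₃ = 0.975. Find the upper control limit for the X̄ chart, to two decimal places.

X̄̄ = (705.4 + 700.8 + 696.9 + 701.3 + 694.4 + 710.2) / 6 = 701.5000
s̄ = (12.2 + 11.9 + 17.9 + 13.8 + 15.1 + 12.8) / 6 = 13.9500
UCL = X̄̄ + A₃·s̄ = 701.5000 + 0.975 × 13.9500 = 715.1013

715.10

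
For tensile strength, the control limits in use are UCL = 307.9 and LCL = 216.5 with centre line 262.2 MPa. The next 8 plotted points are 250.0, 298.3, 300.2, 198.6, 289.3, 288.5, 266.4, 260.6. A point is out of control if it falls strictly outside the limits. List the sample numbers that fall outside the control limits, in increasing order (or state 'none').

4

Compare each point to [216.5, 307.9]: sample 4 = 198.6 < LCL.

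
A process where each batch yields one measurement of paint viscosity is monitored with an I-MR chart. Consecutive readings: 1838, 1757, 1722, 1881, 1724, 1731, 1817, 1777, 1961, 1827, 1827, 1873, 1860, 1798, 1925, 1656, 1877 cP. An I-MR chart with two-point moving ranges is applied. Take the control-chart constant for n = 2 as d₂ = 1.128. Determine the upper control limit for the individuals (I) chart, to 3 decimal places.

2084.213

X̄ = (1838 + 1757 + 1722 + 1881 + 1724 + 1731 + 1817 + 1777 + 1961 + 1827 + 1827 + 1873 + 1860 + 1798 + 1925 + 1656 + 1877) / 17 = 1814.7647
Moving ranges: 81, 35, 159, 157, 7, 86, 40, 184, 134, 0, 46, 13, 62, 127, 269, 221; M̄R̄ = 1621.0000 / 16 = 101.3125
UCL = X̄ + 3·M̄R̄/d₂ = 1814.7647 + 3 × 101.3125 / 1.128 = 2084.2128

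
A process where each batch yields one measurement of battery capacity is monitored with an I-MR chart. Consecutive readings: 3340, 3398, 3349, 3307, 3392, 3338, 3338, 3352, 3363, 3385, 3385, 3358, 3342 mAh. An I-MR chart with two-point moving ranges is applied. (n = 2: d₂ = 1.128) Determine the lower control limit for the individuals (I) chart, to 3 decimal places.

X̄ = (3340 + 3398 + 3349 + 3307 + 3392 + 3338 + 3338 + 3352 + 3363 + 3385 + 3385 + 3358 + 3342) / 13 = 3357.4615
Moving ranges: 58, 49, 42, 85, 54, 0, 14, 11, 22, 0, 27, 16; M̄R̄ = 378.0000 / 12 = 31.5000
LCL = X̄ − 3·M̄R̄/d₂ = 3357.4615 − 3 × 31.5000 / 1.128 = 3273.6849

3273.685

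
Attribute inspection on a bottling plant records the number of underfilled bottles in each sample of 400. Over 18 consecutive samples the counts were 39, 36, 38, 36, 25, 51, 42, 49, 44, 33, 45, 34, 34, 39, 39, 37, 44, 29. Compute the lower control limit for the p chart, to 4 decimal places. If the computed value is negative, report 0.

0.0521

p̄ = Σdᵢ / (k·n) = 694 / (18 × 400) = 0.09639
LCL = p̄ − 3·√(p̄(1−p̄)/n) = 0.09639 − 3 × 0.01476 = 0.05212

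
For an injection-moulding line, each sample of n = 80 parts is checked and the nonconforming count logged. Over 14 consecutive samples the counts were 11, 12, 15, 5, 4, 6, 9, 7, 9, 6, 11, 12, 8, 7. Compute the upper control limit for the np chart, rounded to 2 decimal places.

17.07

p̄ = Σdᵢ / (k·n) = 122 / (14 × 80) = 0.10893
UCL = np̄ + 3·√(np̄(1−p̄)) = 8.7143 + 3 × √(8.7143×0.89107) = 8.7143 + 3 × 2.7866 = 17.0740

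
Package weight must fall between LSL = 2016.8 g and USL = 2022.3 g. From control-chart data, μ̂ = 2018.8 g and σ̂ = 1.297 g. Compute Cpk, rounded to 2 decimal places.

0.51

Cpu = (USL − μ̂) / (3σ̂) = (2022.3 − 2018.8) / (3 × 1.297) = 0.8995; Cpl = (μ̂ − LSL) / (3σ̂) = (2018.8 − 2016.8) / (3 × 1.297) = 0.5140; Cpk = min(Cpu, Cpl) = 0.5140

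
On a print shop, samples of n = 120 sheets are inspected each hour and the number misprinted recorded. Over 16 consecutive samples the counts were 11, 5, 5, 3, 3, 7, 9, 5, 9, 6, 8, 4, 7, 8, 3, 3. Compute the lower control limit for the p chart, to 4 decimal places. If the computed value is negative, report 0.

p̄ = Σdᵢ / (k·n) = 96 / (16 × 120) = 0.05000
LCL = p̄ − 3·√(p̄(1−p̄)/n) = 0.05000 − 3 × 0.01990 = -0.00969 → 0 (negative, so LCL = 0)

0.0000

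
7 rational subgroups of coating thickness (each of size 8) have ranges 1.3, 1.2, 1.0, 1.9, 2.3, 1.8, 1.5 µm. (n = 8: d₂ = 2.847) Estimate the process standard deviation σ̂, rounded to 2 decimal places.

0.55

R̄ = (1.3 + 1.2 + 1.0 + 1.9 + 2.3 + 1.8 + 1.5) / 7 = 1.5714
σ̂ = R̄ / d₂ = 1.5714 / 2.847 = 0.5520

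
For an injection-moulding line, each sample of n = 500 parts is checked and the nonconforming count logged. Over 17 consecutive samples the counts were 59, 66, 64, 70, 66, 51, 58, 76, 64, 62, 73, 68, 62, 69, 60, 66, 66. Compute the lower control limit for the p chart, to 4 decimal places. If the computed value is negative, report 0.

0.0844

p̄ = Σdᵢ / (k·n) = 1100 / (17 × 500) = 0.12941
LCL = p̄ − 3·√(p̄(1−p̄)/n) = 0.12941 − 3 × 0.01501 = 0.08438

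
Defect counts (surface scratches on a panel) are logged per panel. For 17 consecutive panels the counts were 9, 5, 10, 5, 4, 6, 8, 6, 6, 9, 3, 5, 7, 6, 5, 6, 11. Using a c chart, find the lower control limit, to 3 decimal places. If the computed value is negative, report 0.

0.000

c̄ = (9 + 5 + 10 + 5 + 4 + 6 + 8 + 6 + 6 + 9 + 3 + 5 + 7 + 6 + 5 + 6 + 11) / 17 = 111 / 17 = 6.5294
LCL = c̄ − 3√c̄ = 6.5294 − 3 × 2.5553 = -1.1364 → 0 (cannot be negative)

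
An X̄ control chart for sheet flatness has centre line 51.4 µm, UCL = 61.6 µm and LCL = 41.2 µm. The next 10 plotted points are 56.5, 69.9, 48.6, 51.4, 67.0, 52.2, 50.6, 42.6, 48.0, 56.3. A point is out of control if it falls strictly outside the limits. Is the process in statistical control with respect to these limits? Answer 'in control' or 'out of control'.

Compare each point to [41.2, 61.6]: sample 2 = 69.9 > UCL; sample 5 = 67.0 > UCL.

out of control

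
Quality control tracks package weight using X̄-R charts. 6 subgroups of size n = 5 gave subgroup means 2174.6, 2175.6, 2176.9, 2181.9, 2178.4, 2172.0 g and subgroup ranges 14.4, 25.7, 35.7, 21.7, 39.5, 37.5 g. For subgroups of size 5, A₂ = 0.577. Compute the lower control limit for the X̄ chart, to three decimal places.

2159.786

X̄̄ = (2174.6 + 2175.6 + 2176.9 + 2181.9 + 2178.4 + 2172.0) / 6 = 13059.4000 / 6 = 2176.5667
R̄ = (14.4 + 25.7 + 35.7 + 21.7 + 39.5 + 37.5) / 6 = 174.5000 / 6 = 29.0833
LCL = X̄̄ − A₂·R̄ = 2176.5667 − 0.577 × 29.0833 = 2159.7856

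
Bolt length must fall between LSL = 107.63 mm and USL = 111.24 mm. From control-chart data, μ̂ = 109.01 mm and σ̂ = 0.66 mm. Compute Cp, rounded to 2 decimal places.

0.91

Cp = (USL − LSL) / (6σ̂) = (111.24 − 107.63) / (6 × 0.66) = 3.6100 / 3.9600 = 0.9116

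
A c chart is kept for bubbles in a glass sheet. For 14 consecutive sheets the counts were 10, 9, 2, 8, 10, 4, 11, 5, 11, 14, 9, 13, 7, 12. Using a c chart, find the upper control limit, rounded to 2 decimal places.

c̄ = (10 + 9 + 2 + 8 + 10 + 4 + 11 + 5 + 11 + 14 + 9 + 13 + 7 + 12) / 14 = 125 / 14 = 8.9286
UCL = c̄ + 3√c̄ = 8.9286 + 3 × √8.9286 = 8.9286 + 3 × 2.9881 = 17.8928

17.89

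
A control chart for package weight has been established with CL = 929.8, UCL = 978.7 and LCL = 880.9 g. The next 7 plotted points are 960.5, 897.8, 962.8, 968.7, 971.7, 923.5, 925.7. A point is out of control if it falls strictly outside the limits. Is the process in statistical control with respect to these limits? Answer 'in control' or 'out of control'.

in control

All 7 points lie within [880.9, 978.7].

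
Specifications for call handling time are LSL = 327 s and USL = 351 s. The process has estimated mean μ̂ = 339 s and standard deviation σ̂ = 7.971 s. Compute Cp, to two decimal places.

0.50

Cp = (USL − LSL) / (6σ̂) = (351 − 327) / (6 × 7.971) = 24.0000 / 47.8260 = 0.5018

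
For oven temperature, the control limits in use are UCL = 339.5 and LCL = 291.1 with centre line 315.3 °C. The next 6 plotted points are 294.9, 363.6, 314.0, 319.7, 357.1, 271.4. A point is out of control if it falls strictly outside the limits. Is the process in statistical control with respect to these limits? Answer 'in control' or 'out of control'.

Compare each point to [291.1, 339.5]: sample 2 = 363.6 > UCL; sample 5 = 357.1 > UCL; sample 6 = 271.4 < LCL.

out of control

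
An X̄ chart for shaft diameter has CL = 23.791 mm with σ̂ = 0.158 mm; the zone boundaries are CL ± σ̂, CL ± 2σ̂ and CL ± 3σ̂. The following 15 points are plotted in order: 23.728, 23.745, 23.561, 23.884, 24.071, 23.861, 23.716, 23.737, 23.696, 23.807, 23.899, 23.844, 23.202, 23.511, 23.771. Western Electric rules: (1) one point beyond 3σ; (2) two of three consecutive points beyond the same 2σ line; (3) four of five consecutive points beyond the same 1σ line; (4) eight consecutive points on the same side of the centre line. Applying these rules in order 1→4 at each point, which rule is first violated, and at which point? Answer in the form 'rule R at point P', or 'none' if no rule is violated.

rule 1 at point 13

Zone of each point (C = within 1σ̂, B = 1σ̂–2σ̂, A = 2σ̂–3σ̂, * = beyond 3σ̂; sign = side of CL): 1:-C, 2:-C, 3:-B, 4:+C, 5:+B, 6:+C, 7:-C, 8:-C, 9:-C, 10:+C, 11:+C, 12:+C, 13:-*, 14:-B, 15:-C
Rule 1 (one point beyond the 3σ limits) is satisfied at point 13.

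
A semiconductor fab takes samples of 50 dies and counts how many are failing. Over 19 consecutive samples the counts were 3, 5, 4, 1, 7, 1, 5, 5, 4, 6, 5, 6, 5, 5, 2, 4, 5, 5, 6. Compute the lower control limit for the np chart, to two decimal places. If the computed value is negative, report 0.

0.00

p̄ = Σdᵢ / (k·n) = 84 / (19 × 50) = 0.08842
LCL = np̄ − 3·√(np̄(1−p̄)) = 4.4211 − 3 × 2.0075 = -1.6015 → 0 (negative, so LCL = 0)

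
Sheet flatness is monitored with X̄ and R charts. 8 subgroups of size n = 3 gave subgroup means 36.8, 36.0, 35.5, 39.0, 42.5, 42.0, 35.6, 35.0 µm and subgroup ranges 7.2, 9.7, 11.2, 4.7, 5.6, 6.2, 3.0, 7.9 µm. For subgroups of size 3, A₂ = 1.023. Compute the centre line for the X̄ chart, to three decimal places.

37.800

X̄̄ = (36.8 + 36.0 + 35.5 + 39.0 + 42.5 + 42.0 + 35.6 + 35.0) / 8 = 302.4000 / 8 = 37.8000
CL = X̄̄ = 37.8000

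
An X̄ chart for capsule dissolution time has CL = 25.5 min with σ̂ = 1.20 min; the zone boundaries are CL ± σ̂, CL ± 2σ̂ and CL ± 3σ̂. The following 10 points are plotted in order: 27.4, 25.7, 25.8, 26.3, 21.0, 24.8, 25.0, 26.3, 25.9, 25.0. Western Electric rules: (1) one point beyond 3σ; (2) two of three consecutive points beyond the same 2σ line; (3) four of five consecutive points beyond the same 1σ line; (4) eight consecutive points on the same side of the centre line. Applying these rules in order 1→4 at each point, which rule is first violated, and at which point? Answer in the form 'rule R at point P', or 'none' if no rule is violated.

Zone of each point (C = within 1σ̂, B = 1σ̂–2σ̂, A = 2σ̂–3σ̂, * = beyond 3σ̂; sign = side of CL): 1:+B, 2:+C, 3:+C, 4:+C, 5:-*, 6:-C, 7:-C, 8:+C, 9:+C, 10:-C
Rule 1 (one point beyond the 3σ limits) is satisfied at point 5.

rule 1 at point 5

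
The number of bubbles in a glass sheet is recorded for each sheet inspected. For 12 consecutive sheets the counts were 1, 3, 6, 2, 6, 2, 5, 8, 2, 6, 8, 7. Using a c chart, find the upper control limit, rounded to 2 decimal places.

c̄ = (1 + 3 + 6 + 2 + 6 + 2 + 5 + 8 + 2 + 6 + 8 + 7) / 12 = 56 / 12 = 4.6667
UCL = c̄ + 3√c̄ = 4.6667 + 3 × √4.6667 = 4.6667 + 3 × 2.1602 = 11.1474

11.15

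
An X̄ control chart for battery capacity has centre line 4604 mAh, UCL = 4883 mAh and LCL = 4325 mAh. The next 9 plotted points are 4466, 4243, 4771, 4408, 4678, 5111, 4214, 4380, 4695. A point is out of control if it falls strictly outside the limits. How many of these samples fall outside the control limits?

Compare each point to [4325, 4883]: sample 2 = 4243 < LCL; sample 6 = 5111 > UCL; sample 7 = 4214 < LCL.

3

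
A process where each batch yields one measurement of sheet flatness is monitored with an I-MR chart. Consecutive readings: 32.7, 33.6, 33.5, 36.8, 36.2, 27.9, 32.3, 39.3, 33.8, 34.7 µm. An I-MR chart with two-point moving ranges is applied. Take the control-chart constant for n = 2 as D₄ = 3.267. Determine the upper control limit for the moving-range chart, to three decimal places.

11.253

Moving ranges: 0.9, 0.1, 3.3, 0.6, 8.3, 4.4, 7.0, 5.5, 0.9; M̄R̄ = 31.0000 / 9 = 3.4444
UCL_MR = D₄·M̄R̄ = 3.267 × 3.4444 = 11.2530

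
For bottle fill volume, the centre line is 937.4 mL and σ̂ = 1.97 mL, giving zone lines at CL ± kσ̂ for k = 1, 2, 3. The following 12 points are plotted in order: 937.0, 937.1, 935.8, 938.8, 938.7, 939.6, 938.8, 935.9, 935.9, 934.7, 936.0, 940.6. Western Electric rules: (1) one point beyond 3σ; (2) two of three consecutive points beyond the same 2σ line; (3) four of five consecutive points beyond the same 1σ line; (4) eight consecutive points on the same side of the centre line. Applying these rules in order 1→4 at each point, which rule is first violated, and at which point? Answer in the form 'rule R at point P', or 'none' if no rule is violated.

Zone of each point (C = within 1σ̂, B = 1σ̂–2σ̂, A = 2σ̂–3σ̂, * = beyond 3σ̂; sign = side of CL): 1:-C, 2:-C, 3:-C, 4:+C, 5:+C, 6:+B, 7:+C, 8:-C, 9:-C, 10:-B, 11:-C, 12:+B
No rule fires across all 12 points.

none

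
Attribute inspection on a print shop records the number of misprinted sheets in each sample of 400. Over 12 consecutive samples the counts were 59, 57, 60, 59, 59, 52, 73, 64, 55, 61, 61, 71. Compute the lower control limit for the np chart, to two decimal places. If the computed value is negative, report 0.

39.36

p̄ = Σdᵢ / (k·n) = 731 / (12 × 400) = 0.15229
LCL = np̄ − 3·√(np̄(1−p̄)) = 60.9167 − 3 × 7.1861 = 39.3585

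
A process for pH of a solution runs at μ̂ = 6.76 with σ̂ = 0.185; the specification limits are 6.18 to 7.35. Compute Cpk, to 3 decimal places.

1.045

Cpu = (USL − μ̂) / (3σ̂) = (7.35 − 6.76) / (3 × 0.185) = 1.0631; Cpl = (μ̂ − LSL) / (3σ̂) = (6.76 − 6.18) / (3 × 0.185) = 1.0450; Cpk = min(Cpu, Cpl) = 1.0450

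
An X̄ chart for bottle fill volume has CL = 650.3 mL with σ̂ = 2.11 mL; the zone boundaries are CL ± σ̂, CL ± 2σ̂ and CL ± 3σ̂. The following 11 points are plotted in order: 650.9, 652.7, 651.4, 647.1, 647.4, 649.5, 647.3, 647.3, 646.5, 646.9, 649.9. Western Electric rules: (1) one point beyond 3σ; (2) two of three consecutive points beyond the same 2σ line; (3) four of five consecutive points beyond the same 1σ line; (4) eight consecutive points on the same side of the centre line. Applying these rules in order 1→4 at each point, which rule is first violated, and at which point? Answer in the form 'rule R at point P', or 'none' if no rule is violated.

Zone of each point (C = within 1σ̂, B = 1σ̂–2σ̂, A = 2σ̂–3σ̂, * = beyond 3σ̂; sign = side of CL): 1:+C, 2:+B, 3:+C, 4:-B, 5:-B, 6:-C, 7:-B, 8:-B, 9:-B, 10:-B, 11:-C
Rule 3 (four of five consecutive points beyond the same 1σ limit) is satisfied at point 8.

rule 3 at point 8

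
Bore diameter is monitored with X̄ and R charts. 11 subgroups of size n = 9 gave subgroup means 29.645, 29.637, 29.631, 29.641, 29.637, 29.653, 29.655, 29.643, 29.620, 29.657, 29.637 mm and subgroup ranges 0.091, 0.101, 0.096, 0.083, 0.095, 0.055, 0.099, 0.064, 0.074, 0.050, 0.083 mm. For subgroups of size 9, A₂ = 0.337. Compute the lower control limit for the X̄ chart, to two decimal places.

29.61

X̄̄ = (29.645 + 29.637 + 29.631 + 29.641 + 29.637 + 29.653 + 29.655 + 29.643 + 29.620 + 29.657 + 29.637) / 11 = 326.0560 / 11 = 29.6415
R̄ = (0.091 + 0.101 + 0.096 + 0.083 + 0.095 + 0.055 + 0.099 + 0.064 + 0.074 + 0.050 + 0.083) / 11 = 0.8910 / 11 = 0.0810
LCL = X̄̄ − A₂·R̄ = 29.6415 − 0.337 × 0.0810 = 29.6142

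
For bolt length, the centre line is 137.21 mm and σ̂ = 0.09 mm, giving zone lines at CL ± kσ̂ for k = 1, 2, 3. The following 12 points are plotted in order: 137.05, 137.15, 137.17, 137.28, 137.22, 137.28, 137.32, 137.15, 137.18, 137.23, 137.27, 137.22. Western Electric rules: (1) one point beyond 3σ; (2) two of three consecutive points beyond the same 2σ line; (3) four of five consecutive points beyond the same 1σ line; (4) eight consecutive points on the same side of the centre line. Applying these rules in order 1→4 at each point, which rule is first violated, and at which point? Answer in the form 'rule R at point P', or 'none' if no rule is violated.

Zone of each point (C = within 1σ̂, B = 1σ̂–2σ̂, A = 2σ̂–3σ̂, * = beyond 3σ̂; sign = side of CL): 1:-B, 2:-C, 3:-C, 4:+C, 5:+C, 6:+C, 7:+B, 8:-C, 9:-C, 10:+C, 11:+C, 12:+C
No rule fires across all 12 points.

none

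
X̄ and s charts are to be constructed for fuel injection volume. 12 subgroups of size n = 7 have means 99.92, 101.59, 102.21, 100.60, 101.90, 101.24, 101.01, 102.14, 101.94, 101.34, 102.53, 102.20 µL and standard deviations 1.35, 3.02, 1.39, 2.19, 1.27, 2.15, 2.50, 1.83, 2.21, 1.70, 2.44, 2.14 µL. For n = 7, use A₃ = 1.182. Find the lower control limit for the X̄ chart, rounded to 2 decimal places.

99.17

X̄̄ = (99.92 + 101.59 + 102.21 + 100.60 + 101.90 + 101.24 + 101.01 + 102.14 + 101.94 + 101.34 + 102.53 + 102.20) / 12 = 101.5517
s̄ = (1.35 + 3.02 + 1.39 + 2.19 + 1.27 + 2.15 + 2.50 + 1.83 + 2.21 + 1.70 + 2.44 + 2.14) / 12 = 2.0158
LCL = X̄̄ − A₃·s̄ = 101.5517 − 1.182 × 2.0158 = 99.1690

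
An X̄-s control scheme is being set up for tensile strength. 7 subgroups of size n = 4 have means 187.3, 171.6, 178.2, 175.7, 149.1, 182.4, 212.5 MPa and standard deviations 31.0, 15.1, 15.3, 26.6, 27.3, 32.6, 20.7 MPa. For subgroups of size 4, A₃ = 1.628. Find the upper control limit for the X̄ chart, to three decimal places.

218.754

X̄̄ = (187.3 + 171.6 + 178.2 + 175.7 + 149.1 + 182.4 + 212.5) / 7 = 179.5429
s̄ = (31.0 + 15.1 + 15.3 + 26.6 + 27.3 + 32.6 + 20.7) / 7 = 24.0857
UCL = X̄̄ + A₃·s̄ = 179.5429 + 1.628 × 24.0857 = 218.7544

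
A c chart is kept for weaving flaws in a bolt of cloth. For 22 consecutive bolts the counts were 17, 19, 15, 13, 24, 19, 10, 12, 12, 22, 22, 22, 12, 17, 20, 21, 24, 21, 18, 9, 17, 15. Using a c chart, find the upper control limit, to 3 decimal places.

c̄ = (17 + 19 + 15 + 13 + 24 + 19 + 10 + 12 + 12 + 22 + 22 + 22 + 12 + 17 + 20 + 21 + 24 + 21 + 18 + 9 + 17 + 15) / 22 = 381 / 22 = 17.3182
UCL = c̄ + 3√c̄ = 17.3182 + 3 × √17.3182 = 17.3182 + 3 × 4.1615 = 29.8027

29.803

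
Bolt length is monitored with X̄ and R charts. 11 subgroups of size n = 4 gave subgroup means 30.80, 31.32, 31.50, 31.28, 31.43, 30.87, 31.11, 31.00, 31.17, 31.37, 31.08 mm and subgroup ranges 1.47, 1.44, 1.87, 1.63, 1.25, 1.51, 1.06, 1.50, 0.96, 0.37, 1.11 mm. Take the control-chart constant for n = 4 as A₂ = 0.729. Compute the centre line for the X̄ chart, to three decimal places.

31.175

X̄̄ = (30.80 + 31.32 + 31.50 + 31.28 + 31.43 + 30.87 + 31.11 + 31.00 + 31.17 + 31.37 + 31.08) / 11 = 342.9300 / 11 = 31.1755
CL = X̄̄ = 31.1755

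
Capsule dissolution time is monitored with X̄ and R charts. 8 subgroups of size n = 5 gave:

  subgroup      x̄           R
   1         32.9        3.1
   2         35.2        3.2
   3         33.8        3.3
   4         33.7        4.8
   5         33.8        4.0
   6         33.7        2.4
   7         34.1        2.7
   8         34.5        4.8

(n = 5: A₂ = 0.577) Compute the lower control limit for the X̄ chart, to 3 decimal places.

X̄̄ = (32.9 + 35.2 + 33.8 + 33.7 + 33.8 + 33.7 + 34.1 + 34.5) / 8 = 271.7000 / 8 = 33.9625
R̄ = (3.1 + 3.2 + 3.3 + 4.8 + 4.0 + 2.4 + 2.7 + 4.8) / 8 = 28.3000 / 8 = 3.5375
LCL = X̄̄ − A₂·R̄ = 33.9625 − 0.577 × 3.5375 = 31.9214

31.921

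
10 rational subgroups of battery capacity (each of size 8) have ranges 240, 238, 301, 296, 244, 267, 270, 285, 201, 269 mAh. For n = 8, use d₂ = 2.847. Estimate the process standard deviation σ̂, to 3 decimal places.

91.711

R̄ = (240 + 238 + 301 + 296 + 244 + 267 + 270 + 285 + 201 + 269) / 10 = 261.1000
σ̂ = R̄ / d₂ = 261.1000 / 2.847 = 91.7106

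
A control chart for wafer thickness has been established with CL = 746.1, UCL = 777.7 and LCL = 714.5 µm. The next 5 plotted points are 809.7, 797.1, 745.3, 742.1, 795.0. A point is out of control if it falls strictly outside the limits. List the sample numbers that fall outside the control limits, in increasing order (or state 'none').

1, 2, 5

Compare each point to [714.5, 777.7]: sample 1 = 809.7 > UCL; sample 2 = 797.1 > UCL; sample 5 = 795.0 > UCL.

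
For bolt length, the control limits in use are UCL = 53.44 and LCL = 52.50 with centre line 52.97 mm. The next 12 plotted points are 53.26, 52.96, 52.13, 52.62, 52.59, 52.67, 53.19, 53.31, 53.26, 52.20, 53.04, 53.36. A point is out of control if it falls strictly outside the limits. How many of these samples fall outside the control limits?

2

Compare each point to [52.50, 53.44]: sample 3 = 52.13 < LCL; sample 10 = 52.20 < LCL.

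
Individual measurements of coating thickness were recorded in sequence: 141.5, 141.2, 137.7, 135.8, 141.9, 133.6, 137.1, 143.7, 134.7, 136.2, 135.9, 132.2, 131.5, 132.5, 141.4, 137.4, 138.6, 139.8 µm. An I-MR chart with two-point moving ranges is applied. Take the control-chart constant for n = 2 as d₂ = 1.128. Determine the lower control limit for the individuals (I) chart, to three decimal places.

127.720

X̄ = (141.5 + 141.2 + 137.7 + 135.8 + 141.9 + 133.6 + 137.1 + 143.7 + 134.7 + 136.2 + 135.9 + 132.2 + 131.5 + 132.5 + 141.4 + 137.4 + 138.6 + 139.8) / 18 = 137.3722
Moving ranges: 0.3, 3.5, 1.9, 6.1, 8.3, 3.5, 6.6, 9.0, 1.5, 0.3, 3.7, 0.7, 1.0, 8.9, 4.0, 1.2, 1.2; M̄R̄ = 61.7000 / 17 = 3.6294
LCL = X̄ − 3·M̄R̄/d₂ = 137.3722 − 3 × 3.6294 / 1.128 = 127.7195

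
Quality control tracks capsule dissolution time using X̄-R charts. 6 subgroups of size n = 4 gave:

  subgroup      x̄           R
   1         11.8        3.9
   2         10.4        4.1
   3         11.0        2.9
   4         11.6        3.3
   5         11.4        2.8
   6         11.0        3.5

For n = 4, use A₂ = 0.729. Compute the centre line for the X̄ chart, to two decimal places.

X̄̄ = (11.8 + 10.4 + 11.0 + 11.6 + 11.4 + 11.0) / 6 = 67.2000 / 6 = 11.2000
CL = X̄̄ = 11.2000

11.20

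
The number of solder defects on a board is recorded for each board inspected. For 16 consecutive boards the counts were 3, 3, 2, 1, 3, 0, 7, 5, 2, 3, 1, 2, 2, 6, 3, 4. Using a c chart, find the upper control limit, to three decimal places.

8.079

c̄ = (3 + 3 + 2 + 1 + 3 + 0 + 7 + 5 + 2 + 3 + 1 + 2 + 2 + 6 + 3 + 4) / 16 = 47 / 16 = 2.9375
UCL = c̄ + 3√c̄ = 2.9375 + 3 × √2.9375 = 2.9375 + 3 × 1.7139 = 8.0792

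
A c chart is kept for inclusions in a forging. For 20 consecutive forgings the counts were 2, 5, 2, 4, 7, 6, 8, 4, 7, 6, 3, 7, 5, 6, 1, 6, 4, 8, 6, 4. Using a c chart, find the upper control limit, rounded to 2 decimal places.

c̄ = (2 + 5 + 2 + 4 + 7 + 6 + 8 + 4 + 7 + 6 + 3 + 7 + 5 + 6 + 1 + 6 + 4 + 8 + 6 + 4) / 20 = 101 / 20 = 5.0500
UCL = c̄ + 3√c̄ = 5.0500 + 3 × √5.0500 = 5.0500 + 3 × 2.2472 = 11.7917

11.79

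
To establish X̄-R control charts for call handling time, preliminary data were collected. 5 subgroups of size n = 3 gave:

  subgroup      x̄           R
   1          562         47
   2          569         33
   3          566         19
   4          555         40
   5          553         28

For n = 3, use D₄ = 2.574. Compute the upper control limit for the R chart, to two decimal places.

85.97

R̄ = (47 + 33 + 19 + 40 + 28) / 5 = 167.0000 / 5 = 33.4000
UCL_R = D₄·R̄ = 2.574 × 33.4000 = 85.9716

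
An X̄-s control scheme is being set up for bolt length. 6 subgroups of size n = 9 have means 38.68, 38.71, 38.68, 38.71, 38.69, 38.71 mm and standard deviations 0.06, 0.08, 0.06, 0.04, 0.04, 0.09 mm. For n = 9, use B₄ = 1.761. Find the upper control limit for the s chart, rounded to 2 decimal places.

s̄ = (0.06 + 0.08 + 0.06 + 0.04 + 0.04 + 0.09) / 6 = 0.0617
UCL_s = B₄·s̄ = 1.761 × 0.0617 = 0.1086

0.11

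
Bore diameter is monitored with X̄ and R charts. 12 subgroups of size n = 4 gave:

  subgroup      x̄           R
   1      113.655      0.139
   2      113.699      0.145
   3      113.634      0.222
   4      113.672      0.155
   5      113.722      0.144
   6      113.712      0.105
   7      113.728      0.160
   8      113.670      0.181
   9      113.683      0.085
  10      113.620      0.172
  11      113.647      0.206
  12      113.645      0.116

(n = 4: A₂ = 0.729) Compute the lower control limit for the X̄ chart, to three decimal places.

X̄̄ = (113.655 + 113.699 + 113.634 + 113.672 + 113.722 + 113.712 + 113.728 + 113.670 + 113.683 + 113.620 + 113.647 + 113.645) / 12 = 1364.0870 / 12 = 113.6739
R̄ = (0.139 + 0.145 + 0.222 + 0.155 + 0.144 + 0.105 + 0.160 + 0.181 + 0.085 + 0.172 + 0.206 + 0.116) / 12 = 1.8300 / 12 = 0.1525
LCL = X̄̄ − A₂·R̄ = 113.6739 − 0.729 × 0.1525 = 113.5627

113.563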